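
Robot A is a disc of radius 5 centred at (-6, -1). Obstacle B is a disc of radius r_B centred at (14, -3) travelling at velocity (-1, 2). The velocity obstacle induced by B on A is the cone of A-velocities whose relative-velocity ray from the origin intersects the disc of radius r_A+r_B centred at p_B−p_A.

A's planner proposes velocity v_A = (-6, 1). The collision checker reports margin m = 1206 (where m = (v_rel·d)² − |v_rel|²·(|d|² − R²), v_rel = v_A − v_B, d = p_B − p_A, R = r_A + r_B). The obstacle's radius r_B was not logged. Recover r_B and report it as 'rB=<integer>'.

m = 1206
d = (20, -2);  v_rel = (-5, -1),  |v_rel|² = 26
v_rel×d = (-5)·(-2) − (-1)·(20) = 30
since m = R²·26 − 30²:  R² = (900 + 1206) / 26 = 81
R = √81 = 9  ⇒  r_B = 9 − 5 = 4

rB=4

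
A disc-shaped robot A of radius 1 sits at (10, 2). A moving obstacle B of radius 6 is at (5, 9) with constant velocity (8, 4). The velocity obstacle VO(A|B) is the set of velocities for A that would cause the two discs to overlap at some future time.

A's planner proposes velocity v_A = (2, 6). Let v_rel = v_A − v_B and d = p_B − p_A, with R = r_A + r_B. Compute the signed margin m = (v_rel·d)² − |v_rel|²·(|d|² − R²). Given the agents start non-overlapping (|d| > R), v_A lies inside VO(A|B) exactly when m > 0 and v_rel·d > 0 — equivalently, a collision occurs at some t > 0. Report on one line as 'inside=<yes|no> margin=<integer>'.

d = (-5, 7),  |d|² = 74;  R = 1+6 = 7,  c = 74−7² = 25
v_rel = (-6, 2),  |v_rel|² = 40;  v_rel·d = (-6)·(-5) + (2)·(7) = 44
40·t² − 88·t + 25 = 0  ⇒  m = 44² − 40·25 = 936
m = 936 > 0,  v_rel·d = 44 > 0  ⇒  inside

inside=yes margin=936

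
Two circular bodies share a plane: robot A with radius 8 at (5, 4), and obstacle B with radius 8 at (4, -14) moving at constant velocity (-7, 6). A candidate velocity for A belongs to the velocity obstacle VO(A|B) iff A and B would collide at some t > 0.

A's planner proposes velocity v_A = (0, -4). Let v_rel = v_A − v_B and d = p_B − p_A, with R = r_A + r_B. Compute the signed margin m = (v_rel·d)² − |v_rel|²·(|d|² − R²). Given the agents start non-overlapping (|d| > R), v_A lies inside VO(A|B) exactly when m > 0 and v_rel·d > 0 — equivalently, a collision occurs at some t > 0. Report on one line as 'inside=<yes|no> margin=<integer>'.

d = (-1, -18),  |d|² = 325;  R = 8+8 = 16,  c = 325−16² = 69
v_rel = (7, -10),  |v_rel|² = 149;  v_rel·d = (7)·(-1) + (-10)·(-18) = 173
149·t² − 346·t + 69 = 0  ⇒  m = 173² − 149·69 = 19648
m = 19648 > 0,  v_rel·d = 173 > 0  ⇒  inside

inside=yes margin=19648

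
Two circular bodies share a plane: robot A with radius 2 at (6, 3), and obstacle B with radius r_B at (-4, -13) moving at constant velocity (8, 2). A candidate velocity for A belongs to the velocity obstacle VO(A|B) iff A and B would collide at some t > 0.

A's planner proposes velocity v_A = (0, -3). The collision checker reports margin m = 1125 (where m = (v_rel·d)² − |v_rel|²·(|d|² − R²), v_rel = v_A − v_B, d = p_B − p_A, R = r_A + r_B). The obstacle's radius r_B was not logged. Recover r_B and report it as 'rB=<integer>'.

m = 1125
d = (-10, -16);  v_rel = (-8, -5),  |v_rel|² = 89
v_rel×d = (-8)·(-16) − (-5)·(-10) = 78
since m = R²·89 − 78²:  R² = (6084 + 1125) / 89 = 81
R = √81 = 9  ⇒  r_B = 9 − 2 = 7

rB=7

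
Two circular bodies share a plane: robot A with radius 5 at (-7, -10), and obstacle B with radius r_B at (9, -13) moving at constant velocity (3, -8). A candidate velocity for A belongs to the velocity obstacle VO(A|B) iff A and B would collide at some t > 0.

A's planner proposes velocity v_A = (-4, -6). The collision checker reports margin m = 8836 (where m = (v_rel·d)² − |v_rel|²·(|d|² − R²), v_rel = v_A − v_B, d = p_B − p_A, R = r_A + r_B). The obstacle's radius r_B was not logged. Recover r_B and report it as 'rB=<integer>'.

m = 8836
d = (16, -3);  v_rel = (-7, 2),  |v_rel|² = 53
v_rel×d = (-7)·(-3) − (2)·(16) = -11
since m = R²·53 − (-11)²:  R² = (121 + 8836) / 53 = 169
R = √169 = 13  ⇒  r_B = 13 − 5 = 8

rB=8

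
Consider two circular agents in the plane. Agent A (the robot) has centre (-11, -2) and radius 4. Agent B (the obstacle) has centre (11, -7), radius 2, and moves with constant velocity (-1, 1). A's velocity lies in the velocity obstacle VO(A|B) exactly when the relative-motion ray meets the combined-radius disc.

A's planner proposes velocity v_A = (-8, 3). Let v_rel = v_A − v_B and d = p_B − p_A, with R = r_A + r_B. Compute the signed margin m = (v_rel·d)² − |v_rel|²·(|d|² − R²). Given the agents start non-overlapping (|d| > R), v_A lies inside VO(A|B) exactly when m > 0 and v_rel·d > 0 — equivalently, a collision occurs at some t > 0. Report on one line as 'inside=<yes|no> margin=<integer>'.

d = (22, -5),  |d|² = 509;  R = 4+2 = 6,  c = 509−6² = 473
v_rel = (-7, 2),  |v_rel|² = 53;  v_rel·d = (-7)·(22) + (2)·(-5) = -164
53·t² + 328·t + 473 = 0  ⇒  m = (-164)² − 53·473 = 1827
m = 1827 > 0,  v_rel·d = -164 < 0  ⇒  outside

inside=no margin=1827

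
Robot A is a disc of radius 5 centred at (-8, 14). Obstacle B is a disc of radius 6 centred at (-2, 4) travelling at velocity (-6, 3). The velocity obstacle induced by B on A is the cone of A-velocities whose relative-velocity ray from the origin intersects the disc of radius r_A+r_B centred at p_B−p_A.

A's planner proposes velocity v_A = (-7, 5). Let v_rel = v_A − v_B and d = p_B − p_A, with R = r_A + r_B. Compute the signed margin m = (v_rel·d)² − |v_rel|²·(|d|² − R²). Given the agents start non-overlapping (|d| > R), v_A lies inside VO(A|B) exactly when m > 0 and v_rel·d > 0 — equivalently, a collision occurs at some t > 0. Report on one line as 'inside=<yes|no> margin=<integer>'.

d = (6, -10),  |d|² = 136;  R = 5+6 = 11,  c = 136−11² = 15
v_rel = (-1, 2),  |v_rel|² = 5;  v_rel·d = (-1)·(6) + (2)·(-10) = -26
5·t² + 52·t + 15 = 0  ⇒  m = (-26)² − 5·15 = 601
m = 601 > 0,  v_rel·d = -26 < 0  ⇒  outside

inside=no margin=601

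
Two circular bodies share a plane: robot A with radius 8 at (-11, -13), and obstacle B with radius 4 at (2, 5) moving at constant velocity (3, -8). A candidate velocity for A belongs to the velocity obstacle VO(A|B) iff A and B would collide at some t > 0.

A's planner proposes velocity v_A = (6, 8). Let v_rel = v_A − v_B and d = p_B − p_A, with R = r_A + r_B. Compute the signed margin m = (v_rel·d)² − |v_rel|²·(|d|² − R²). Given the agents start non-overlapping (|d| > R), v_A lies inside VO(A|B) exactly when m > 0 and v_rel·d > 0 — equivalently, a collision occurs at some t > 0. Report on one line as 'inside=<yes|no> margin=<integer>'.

d = (13, 18),  |d|² = 493;  R = 8+4 = 12,  c = 493−12² = 349
v_rel = (3, 16),  |v_rel|² = 265;  v_rel·d = (3)·(13) + (16)·(18) = 327
265·t² − 654·t + 349 = 0  ⇒  m = 327² − 265·349 = 14444
m = 14444 > 0,  v_rel·d = 327 > 0  ⇒  inside

inside=yes margin=14444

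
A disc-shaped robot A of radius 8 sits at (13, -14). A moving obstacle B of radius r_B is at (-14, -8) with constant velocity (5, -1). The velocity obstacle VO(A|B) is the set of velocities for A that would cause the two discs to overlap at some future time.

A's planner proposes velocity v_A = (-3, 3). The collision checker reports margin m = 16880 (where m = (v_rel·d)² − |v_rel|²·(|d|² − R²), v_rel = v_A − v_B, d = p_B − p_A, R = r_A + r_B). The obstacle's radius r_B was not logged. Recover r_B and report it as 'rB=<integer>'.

m = 16880
d = (-27, 6);  v_rel = (-8, 4),  |v_rel|² = 80
v_rel×d = (-8)·(6) − (4)·(-27) = 60
since m = R²·80 − 60²:  R² = (3600 + 16880) / 80 = 256
R = √256 = 16  ⇒  r_B = 16 − 8 = 8

rB=8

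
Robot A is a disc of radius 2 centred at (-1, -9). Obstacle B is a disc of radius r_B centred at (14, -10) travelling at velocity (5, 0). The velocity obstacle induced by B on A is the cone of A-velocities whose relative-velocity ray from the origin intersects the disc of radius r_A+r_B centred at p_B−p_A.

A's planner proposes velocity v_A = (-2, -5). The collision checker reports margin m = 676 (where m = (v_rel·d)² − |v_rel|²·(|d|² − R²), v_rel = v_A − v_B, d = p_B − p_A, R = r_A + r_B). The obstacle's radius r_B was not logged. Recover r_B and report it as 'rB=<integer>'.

m = 676
d = (15, -1);  v_rel = (-7, -5),  |v_rel|² = 74
v_rel×d = (-7)·(-1) − (-5)·(15) = 82
since m = R²·74 − 82²:  R² = (6724 + 676) / 74 = 100
R = √100 = 10  ⇒  r_B = 10 − 2 = 8

rB=8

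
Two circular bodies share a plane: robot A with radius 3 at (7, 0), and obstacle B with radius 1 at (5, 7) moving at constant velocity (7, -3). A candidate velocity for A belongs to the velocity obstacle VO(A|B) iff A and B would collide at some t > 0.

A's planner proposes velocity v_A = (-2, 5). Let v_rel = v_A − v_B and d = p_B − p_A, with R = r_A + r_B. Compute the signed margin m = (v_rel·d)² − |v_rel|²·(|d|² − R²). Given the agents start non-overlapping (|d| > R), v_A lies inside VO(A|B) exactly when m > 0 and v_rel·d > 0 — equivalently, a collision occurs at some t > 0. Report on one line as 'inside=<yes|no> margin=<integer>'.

d = (-2, 7),  |d|² = 53;  R = 3+1 = 4,  c = 53−4² = 37
v_rel = (-9, 8),  |v_rel|² = 145;  v_rel·d = (-9)·(-2) + (8)·(7) = 74
145·t² − 148·t + 37 = 0  ⇒  m = 74² − 145·37 = 111
m = 111 > 0,  v_rel·d = 74 > 0  ⇒  inside

inside=yes margin=111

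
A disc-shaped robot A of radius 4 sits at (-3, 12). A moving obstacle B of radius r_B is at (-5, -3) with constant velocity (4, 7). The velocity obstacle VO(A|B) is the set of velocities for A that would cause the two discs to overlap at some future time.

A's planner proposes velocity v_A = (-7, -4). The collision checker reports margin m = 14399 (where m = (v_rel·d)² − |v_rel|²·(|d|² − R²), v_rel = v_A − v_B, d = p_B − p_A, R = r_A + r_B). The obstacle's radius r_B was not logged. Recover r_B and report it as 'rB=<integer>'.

m = 14399
d = (-2, -15);  v_rel = (-11, -11),  |v_rel|² = 242
v_rel×d = (-11)·(-15) − (-11)·(-2) = 143
since m = R²·242 − 143²:  R² = (20449 + 14399) / 242 = 144
R = √144 = 12  ⇒  r_B = 12 − 4 = 8

rB=8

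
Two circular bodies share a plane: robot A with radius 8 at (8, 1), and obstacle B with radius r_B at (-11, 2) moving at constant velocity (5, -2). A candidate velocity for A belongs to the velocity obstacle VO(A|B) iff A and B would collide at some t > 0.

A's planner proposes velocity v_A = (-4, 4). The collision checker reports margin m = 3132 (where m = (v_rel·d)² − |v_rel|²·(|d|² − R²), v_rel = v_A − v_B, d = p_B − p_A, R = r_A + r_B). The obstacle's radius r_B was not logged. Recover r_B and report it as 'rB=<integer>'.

m = 3132
d = (-19, 1);  v_rel = (-9, 6),  |v_rel|² = 117
v_rel×d = (-9)·(1) − (6)·(-19) = 105
since m = R²·117 − 105²:  R² = (11025 + 3132) / 117 = 121
R = √121 = 11  ⇒  r_B = 11 − 8 = 3

rB=3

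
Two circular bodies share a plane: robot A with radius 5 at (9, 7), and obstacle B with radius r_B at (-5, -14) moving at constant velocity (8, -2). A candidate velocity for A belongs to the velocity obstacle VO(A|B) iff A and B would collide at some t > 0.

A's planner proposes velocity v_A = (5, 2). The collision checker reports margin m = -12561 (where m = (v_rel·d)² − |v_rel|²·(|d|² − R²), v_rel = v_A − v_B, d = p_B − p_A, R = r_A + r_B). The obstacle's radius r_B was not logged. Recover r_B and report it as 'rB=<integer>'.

m = -12561
d = (-14, -21);  v_rel = (-3, 4),  |v_rel|² = 25
v_rel×d = (-3)·(-21) − (4)·(-14) = 119
since m = R²·25 − 119²:  R² = (14161 + -12561) / 25 = 64
R = √64 = 8  ⇒  r_B = 8 − 5 = 3

rB=3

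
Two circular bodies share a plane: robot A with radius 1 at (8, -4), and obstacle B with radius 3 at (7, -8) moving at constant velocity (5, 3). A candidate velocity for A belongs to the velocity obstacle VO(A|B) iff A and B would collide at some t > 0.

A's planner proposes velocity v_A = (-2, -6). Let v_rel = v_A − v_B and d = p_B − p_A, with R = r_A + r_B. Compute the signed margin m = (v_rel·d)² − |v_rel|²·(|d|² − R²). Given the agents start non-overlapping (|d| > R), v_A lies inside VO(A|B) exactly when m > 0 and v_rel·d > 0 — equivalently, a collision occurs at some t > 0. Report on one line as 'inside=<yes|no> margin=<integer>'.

d = (-1, -4),  |d|² = 17;  R = 1+3 = 4,  c = 17−4² = 1
v_rel = (-7, -9),  |v_rel|² = 130;  v_rel·d = (-7)·(-1) + (-9)·(-4) = 43
130·t² − 86·t + 1 = 0  ⇒  m = 43² − 130·1 = 1719
m = 1719 > 0,  v_rel·d = 43 > 0  ⇒  inside

inside=yes margin=1719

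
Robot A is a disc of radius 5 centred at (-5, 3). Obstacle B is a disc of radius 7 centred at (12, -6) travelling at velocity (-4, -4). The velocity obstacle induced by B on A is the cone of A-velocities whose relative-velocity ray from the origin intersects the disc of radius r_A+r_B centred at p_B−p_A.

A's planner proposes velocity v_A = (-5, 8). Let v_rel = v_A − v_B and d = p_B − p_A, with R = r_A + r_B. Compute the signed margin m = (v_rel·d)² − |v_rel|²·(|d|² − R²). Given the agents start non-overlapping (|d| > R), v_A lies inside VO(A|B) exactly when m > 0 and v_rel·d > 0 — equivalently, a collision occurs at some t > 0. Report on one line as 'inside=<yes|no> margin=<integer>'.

d = (17, -9),  |d|² = 370;  R = 5+7 = 12,  c = 370−12² = 226
v_rel = (-1, 12),  |v_rel|² = 145;  v_rel·d = (-1)·(17) + (12)·(-9) = -125
145·t² + 250·t + 226 = 0  ⇒  m = (-125)² − 145·226 = -17145
m = -17145 < 0,  v_rel·d = -125 < 0  ⇒  outside

inside=no margin=-17145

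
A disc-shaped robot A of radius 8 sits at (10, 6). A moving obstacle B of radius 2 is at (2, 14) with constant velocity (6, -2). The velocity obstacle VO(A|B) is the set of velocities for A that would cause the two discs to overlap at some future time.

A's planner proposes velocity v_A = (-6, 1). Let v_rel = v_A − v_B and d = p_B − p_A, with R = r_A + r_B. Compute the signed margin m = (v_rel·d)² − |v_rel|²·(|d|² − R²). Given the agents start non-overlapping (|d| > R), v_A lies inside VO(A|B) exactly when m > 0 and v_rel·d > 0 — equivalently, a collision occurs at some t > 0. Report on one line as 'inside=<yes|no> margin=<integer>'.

d = (-8, 8),  |d|² = 128;  R = 8+2 = 10,  c = 128−10² = 28
v_rel = (-12, 3),  |v_rel|² = 153;  v_rel·d = (-12)·(-8) + (3)·(8) = 120
153·t² − 240·t + 28 = 0  ⇒  m = 120² − 153·28 = 10116
m = 10116 > 0,  v_rel·d = 120 > 0  ⇒  inside

inside=yes margin=10116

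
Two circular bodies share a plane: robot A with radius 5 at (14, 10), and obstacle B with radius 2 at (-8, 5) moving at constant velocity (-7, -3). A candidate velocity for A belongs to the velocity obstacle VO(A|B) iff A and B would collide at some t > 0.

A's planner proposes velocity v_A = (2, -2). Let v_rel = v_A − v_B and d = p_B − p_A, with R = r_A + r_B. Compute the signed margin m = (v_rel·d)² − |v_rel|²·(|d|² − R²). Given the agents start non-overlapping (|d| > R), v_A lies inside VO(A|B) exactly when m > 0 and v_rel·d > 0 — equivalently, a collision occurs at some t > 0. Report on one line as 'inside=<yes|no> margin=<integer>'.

d = (-22, -5),  |d|² = 509;  R = 5+2 = 7,  c = 509−7² = 460
v_rel = (9, 1),  |v_rel|² = 82;  v_rel·d = (9)·(-22) + (1)·(-5) = -203
82·t² + 406·t + 460 = 0  ⇒  m = (-203)² − 82·460 = 3489
m = 3489 > 0,  v_rel·d = -203 < 0  ⇒  outside

inside=no margin=3489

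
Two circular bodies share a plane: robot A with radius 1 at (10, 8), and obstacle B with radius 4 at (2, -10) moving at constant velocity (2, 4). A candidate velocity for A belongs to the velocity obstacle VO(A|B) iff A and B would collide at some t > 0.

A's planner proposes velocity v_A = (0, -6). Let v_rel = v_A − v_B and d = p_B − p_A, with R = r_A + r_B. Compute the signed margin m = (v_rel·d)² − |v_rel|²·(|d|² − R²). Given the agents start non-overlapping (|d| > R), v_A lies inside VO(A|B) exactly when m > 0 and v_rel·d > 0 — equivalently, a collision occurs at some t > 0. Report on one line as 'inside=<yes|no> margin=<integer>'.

d = (-8, -18),  |d|² = 388;  R = 1+4 = 5,  c = 388−5² = 363
v_rel = (-2, -10),  |v_rel|² = 104;  v_rel·d = (-2)·(-8) + (-10)·(-18) = 196
104·t² − 392·t + 363 = 0  ⇒  m = 196² − 104·363 = 664
m = 664 > 0,  v_rel·d = 196 > 0  ⇒  inside

inside=yes margin=664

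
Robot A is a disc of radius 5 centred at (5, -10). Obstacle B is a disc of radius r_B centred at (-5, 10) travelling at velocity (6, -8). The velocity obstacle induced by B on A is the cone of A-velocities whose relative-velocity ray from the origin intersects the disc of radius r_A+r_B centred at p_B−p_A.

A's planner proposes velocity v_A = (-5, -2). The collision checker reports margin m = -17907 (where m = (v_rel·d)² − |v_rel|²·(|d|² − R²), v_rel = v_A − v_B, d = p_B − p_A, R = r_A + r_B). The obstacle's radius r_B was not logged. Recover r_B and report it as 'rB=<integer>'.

m = -17907
d = (-10, 20);  v_rel = (-11, 6),  |v_rel|² = 157
v_rel×d = (-11)·(20) − (6)·(-10) = -160
since m = R²·157 − (-160)²:  R² = (25600 + -17907) / 157 = 49
R = √49 = 7  ⇒  r_B = 7 − 5 = 2

rB=2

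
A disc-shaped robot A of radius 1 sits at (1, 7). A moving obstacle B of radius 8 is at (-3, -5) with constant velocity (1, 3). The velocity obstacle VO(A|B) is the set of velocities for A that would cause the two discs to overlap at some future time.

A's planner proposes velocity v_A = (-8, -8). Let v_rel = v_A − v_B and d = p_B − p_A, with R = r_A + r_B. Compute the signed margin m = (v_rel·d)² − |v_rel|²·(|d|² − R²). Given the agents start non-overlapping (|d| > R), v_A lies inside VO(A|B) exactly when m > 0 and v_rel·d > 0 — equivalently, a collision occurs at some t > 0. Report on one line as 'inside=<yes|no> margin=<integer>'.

d = (-4, -12),  |d|² = 160;  R = 1+8 = 9,  c = 160−9² = 79
v_rel = (-9, -11),  |v_rel|² = 202;  v_rel·d = (-9)·(-4) + (-11)·(-12) = 168
202·t² − 336·t + 79 = 0  ⇒  m = 168² − 202·79 = 12266
m = 12266 > 0,  v_rel·d = 168 > 0  ⇒  inside

inside=yes margin=12266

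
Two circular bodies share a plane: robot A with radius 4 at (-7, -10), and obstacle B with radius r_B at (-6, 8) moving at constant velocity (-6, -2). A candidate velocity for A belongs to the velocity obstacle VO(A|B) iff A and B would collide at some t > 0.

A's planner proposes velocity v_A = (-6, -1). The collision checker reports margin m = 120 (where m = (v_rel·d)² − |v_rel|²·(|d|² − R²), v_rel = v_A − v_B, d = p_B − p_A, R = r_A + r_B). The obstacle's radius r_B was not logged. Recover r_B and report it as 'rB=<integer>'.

m = 120
d = (1, 18);  v_rel = (0, 1),  |v_rel|² = 1
v_rel×d = (0)·(18) − (1)·(1) = -1
since m = R²·1 − (-1)²:  R² = (1 + 120) / 1 = 121
R = √121 = 11  ⇒  r_B = 11 − 4 = 7

rB=7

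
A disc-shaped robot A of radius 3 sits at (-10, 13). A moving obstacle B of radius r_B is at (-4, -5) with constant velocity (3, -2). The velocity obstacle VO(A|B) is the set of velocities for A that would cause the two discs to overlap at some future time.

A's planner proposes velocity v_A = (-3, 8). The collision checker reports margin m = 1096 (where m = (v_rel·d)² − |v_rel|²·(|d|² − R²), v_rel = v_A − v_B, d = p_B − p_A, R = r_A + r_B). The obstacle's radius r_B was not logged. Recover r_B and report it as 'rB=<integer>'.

m = 1096
d = (6, -18);  v_rel = (-6, 10),  |v_rel|² = 136
v_rel×d = (-6)·(-18) − (10)·(6) = 48
since m = R²·136 − 48²:  R² = (2304 + 1096) / 136 = 25
R = √25 = 5  ⇒  r_B = 5 − 3 = 2

rB=2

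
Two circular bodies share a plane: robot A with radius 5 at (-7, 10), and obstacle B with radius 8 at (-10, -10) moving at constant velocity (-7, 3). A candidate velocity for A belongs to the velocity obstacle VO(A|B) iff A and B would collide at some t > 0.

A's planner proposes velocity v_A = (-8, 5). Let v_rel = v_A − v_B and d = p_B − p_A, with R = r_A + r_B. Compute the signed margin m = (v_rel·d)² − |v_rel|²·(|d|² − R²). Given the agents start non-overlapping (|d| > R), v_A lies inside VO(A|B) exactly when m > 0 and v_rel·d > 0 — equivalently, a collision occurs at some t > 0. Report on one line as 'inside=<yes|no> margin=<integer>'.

d = (-3, -20),  |d|² = 409;  R = 5+8 = 13,  c = 409−13² = 240
v_rel = (-1, 2),  |v_rel|² = 5;  v_rel·d = (-1)·(-3) + (2)·(-20) = -37
5·t² + 74·t + 240 = 0  ⇒  m = (-37)² − 5·240 = 169
m = 169 > 0,  v_rel·d = -37 < 0  ⇒  outside

inside=no margin=169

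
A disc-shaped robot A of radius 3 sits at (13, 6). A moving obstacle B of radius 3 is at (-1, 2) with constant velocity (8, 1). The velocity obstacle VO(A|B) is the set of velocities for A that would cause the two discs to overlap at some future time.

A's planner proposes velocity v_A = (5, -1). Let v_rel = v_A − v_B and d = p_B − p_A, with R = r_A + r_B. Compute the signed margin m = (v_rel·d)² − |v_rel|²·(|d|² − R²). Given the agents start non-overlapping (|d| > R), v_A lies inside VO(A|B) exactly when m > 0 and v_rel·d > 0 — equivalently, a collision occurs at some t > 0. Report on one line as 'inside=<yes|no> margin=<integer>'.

d = (-14, -4),  |d|² = 212;  R = 3+3 = 6,  c = 212−6² = 176
v_rel = (-3, -2),  |v_rel|² = 13;  v_rel·d = (-3)·(-14) + (-2)·(-4) = 50
13·t² − 100·t + 176 = 0  ⇒  m = 50² − 13·176 = 212
m = 212 > 0,  v_rel·d = 50 > 0  ⇒  inside

inside=yes margin=212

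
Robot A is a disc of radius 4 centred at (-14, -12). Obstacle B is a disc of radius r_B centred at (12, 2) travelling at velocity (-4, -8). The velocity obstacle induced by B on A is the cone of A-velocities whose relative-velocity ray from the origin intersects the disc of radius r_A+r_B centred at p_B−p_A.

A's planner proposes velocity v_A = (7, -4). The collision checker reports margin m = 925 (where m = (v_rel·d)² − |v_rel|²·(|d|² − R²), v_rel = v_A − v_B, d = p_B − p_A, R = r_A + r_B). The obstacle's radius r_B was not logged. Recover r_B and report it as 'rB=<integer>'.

m = 925
d = (26, 14);  v_rel = (11, 4),  |v_rel|² = 137
v_rel×d = (11)·(14) − (4)·(26) = 50
since m = R²·137 − 50²:  R² = (2500 + 925) / 137 = 25
R = √25 = 5  ⇒  r_B = 5 − 4 = 1

rB=1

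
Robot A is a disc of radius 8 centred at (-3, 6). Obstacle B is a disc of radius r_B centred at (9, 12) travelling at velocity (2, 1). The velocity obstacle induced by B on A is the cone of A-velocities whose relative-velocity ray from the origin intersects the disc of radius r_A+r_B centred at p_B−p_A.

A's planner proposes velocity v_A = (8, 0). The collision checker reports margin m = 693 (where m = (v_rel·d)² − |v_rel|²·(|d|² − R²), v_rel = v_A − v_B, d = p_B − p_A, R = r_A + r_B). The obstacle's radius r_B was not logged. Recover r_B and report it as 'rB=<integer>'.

m = 693
d = (12, 6);  v_rel = (6, -1),  |v_rel|² = 37
v_rel×d = (6)·(6) − (-1)·(12) = 48
since m = R²·37 − 48²:  R² = (2304 + 693) / 37 = 81
R = √81 = 9  ⇒  r_B = 9 − 8 = 1

rB=1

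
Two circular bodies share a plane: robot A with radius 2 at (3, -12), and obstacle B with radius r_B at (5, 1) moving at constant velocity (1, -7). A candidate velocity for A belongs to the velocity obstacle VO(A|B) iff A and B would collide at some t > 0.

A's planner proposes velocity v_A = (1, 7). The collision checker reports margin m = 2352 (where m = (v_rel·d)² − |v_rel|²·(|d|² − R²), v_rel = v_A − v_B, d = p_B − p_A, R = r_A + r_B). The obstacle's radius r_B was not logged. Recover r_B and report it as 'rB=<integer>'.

m = 2352
d = (2, 13);  v_rel = (0, 14),  |v_rel|² = 196
v_rel×d = (0)·(13) − (14)·(2) = -28
since m = R²·196 − (-28)²:  R² = (784 + 2352) / 196 = 16
R = √16 = 4  ⇒  r_B = 4 − 2 = 2

rB=2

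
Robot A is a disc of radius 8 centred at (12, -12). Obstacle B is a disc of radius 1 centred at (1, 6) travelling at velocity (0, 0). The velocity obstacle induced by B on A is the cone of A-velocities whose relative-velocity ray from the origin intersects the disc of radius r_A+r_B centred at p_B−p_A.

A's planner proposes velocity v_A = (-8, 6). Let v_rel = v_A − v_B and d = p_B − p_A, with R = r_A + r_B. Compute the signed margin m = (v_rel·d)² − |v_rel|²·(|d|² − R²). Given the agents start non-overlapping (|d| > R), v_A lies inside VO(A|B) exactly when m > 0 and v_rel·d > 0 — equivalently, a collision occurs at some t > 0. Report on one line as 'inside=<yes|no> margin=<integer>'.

d = (-11, 18),  |d|² = 445;  R = 8+1 = 9,  c = 445−9² = 364
v_rel = (-8, 6),  |v_rel|² = 100;  v_rel·d = (-8)·(-11) + (6)·(18) = 196
100·t² − 392·t + 364 = 0  ⇒  m = 196² − 100·364 = 2016
m = 2016 > 0,  v_rel·d = 196 > 0  ⇒  inside

inside=yes margin=2016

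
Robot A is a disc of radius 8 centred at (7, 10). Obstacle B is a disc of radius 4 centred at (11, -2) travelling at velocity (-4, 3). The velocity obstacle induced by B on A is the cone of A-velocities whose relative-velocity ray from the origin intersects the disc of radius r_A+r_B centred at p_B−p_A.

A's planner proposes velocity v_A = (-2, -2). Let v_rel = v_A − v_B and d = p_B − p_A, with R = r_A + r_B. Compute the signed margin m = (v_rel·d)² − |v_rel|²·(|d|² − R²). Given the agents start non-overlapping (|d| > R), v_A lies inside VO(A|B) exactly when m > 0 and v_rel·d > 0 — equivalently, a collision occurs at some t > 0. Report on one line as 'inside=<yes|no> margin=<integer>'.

d = (4, -12),  |d|² = 160;  R = 8+4 = 12,  c = 160−12² = 16
v_rel = (2, -5),  |v_rel|² = 29;  v_rel·d = (2)·(4) + (-5)·(-12) = 68
29·t² − 136·t + 16 = 0  ⇒  m = 68² − 29·16 = 4160
m = 4160 > 0,  v_rel·d = 68 > 0  ⇒  inside

inside=yes margin=4160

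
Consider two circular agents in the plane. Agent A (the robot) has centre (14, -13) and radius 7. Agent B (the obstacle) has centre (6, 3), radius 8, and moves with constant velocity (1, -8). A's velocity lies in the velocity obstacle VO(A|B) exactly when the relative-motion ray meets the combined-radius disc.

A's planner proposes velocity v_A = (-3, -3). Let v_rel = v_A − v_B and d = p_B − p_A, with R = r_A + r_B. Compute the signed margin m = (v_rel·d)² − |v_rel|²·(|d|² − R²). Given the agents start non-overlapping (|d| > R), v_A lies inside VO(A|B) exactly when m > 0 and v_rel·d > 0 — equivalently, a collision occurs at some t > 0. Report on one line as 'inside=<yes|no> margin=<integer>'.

d = (-8, 16),  |d|² = 320;  R = 7+8 = 15,  c = 320−15² = 95
v_rel = (-4, 5),  |v_rel|² = 41;  v_rel·d = (-4)·(-8) + (5)·(16) = 112
41·t² − 224·t + 95 = 0  ⇒  m = 112² − 41·95 = 8649
m = 8649 > 0,  v_rel·d = 112 > 0  ⇒  inside

inside=yes margin=8649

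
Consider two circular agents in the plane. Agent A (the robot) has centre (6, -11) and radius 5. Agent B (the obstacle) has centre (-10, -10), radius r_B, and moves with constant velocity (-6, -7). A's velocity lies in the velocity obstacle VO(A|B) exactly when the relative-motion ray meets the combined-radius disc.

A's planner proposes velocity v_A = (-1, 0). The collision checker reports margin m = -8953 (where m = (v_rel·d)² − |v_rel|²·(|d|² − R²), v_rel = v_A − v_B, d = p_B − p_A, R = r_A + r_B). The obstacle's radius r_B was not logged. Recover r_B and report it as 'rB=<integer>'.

m = -8953
d = (-16, 1);  v_rel = (5, 7),  |v_rel|² = 74
v_rel×d = (5)·(1) − (7)·(-16) = 117
since m = R²·74 − 117²:  R² = (13689 + -8953) / 74 = 64
R = √64 = 8  ⇒  r_B = 8 − 5 = 3

rB=3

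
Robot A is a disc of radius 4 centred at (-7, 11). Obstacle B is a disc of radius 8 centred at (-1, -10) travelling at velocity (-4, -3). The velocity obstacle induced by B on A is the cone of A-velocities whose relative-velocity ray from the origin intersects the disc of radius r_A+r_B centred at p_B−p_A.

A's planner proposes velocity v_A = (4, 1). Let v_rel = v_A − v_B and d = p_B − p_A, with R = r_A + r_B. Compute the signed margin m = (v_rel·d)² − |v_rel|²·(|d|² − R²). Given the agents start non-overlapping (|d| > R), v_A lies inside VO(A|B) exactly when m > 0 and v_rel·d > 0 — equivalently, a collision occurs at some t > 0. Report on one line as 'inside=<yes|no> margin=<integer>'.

d = (6, -21),  |d|² = 477;  R = 4+8 = 12,  c = 477−12² = 333
v_rel = (8, 4),  |v_rel|² = 80;  v_rel·d = (8)·(6) + (4)·(-21) = -36
80·t² + 72·t + 333 = 0  ⇒  m = (-36)² − 80·333 = -25344
m = -25344 < 0,  v_rel·d = -36 < 0  ⇒  outside

inside=no margin=-25344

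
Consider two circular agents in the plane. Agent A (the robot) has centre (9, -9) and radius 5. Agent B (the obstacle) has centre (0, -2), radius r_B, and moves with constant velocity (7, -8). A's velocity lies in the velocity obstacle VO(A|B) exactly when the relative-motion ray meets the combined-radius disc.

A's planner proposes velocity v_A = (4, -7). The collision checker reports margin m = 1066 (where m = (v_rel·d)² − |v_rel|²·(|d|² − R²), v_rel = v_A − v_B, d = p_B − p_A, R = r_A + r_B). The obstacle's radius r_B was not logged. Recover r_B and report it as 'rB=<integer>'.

m = 1066
d = (-9, 7);  v_rel = (-3, 1),  |v_rel|² = 10
v_rel×d = (-3)·(7) − (1)·(-9) = -12
since m = R²·10 − (-12)²:  R² = (144 + 1066) / 10 = 121
R = √121 = 11  ⇒  r_B = 11 − 5 = 6

rB=6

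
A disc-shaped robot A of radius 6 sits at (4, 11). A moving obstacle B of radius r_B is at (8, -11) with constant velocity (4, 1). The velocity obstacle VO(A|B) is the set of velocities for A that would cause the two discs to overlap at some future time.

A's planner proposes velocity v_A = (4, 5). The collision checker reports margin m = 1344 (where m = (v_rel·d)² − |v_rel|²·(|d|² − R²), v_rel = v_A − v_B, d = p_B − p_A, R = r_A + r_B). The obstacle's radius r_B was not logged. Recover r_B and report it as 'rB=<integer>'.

m = 1344
d = (4, -22);  v_rel = (0, 4),  |v_rel|² = 16
v_rel×d = (0)·(-22) − (4)·(4) = -16
since m = R²·16 − (-16)²:  R² = (256 + 1344) / 16 = 100
R = √100 = 10  ⇒  r_B = 10 − 6 = 4

rB=4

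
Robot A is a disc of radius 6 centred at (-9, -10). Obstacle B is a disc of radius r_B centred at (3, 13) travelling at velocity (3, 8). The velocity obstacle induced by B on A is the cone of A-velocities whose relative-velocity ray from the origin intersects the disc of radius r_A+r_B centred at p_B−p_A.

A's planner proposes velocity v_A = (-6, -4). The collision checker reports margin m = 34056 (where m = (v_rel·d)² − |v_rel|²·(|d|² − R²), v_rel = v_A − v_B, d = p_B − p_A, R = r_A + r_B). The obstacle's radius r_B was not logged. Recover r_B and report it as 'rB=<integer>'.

m = 34056
d = (12, 23);  v_rel = (-9, -12),  |v_rel|² = 225
v_rel×d = (-9)·(23) − (-12)·(12) = -63
since m = R²·225 − (-63)²:  R² = (3969 + 34056) / 225 = 169
R = √169 = 13  ⇒  r_B = 13 − 6 = 7

rB=7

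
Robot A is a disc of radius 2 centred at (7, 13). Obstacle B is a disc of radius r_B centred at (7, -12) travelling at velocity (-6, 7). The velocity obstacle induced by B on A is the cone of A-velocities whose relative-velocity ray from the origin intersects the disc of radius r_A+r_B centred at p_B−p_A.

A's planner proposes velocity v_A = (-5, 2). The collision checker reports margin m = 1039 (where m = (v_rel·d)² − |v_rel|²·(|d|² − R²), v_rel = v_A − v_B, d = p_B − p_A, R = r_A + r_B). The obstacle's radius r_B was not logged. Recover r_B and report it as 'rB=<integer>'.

m = 1039
d = (0, -25);  v_rel = (1, -5),  |v_rel|² = 26
v_rel×d = (1)·(-25) − (-5)·(0) = -25
since m = R²·26 − (-25)²:  R² = (625 + 1039) / 26 = 64
R = √64 = 8  ⇒  r_B = 8 − 2 = 6

rB=6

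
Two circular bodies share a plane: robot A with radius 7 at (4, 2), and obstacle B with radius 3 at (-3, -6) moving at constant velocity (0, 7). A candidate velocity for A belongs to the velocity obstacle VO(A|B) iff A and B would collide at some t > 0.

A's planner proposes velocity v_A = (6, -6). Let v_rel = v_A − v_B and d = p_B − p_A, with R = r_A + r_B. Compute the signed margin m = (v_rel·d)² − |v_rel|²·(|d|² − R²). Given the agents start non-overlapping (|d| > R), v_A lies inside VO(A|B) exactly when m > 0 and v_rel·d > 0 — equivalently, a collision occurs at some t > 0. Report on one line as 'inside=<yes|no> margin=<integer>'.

d = (-7, -8),  |d|² = 113;  R = 7+3 = 10,  c = 113−10² = 13
v_rel = (6, -13),  |v_rel|² = 205;  v_rel·d = (6)·(-7) + (-13)·(-8) = 62
205·t² − 124·t + 13 = 0  ⇒  m = 62² − 205·13 = 1179
m = 1179 > 0,  v_rel·d = 62 > 0  ⇒  inside

inside=yes margin=1179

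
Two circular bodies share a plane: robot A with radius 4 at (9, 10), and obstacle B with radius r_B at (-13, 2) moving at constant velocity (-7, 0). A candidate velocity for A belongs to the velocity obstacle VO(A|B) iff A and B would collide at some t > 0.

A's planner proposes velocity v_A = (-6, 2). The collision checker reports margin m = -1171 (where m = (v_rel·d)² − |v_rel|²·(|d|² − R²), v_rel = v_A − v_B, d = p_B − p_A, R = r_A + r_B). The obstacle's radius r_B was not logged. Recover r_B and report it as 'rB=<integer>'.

m = -1171
d = (-22, -8);  v_rel = (1, 2),  |v_rel|² = 5
v_rel×d = (1)·(-8) − (2)·(-22) = 36
since m = R²·5 − 36²:  R² = (1296 + -1171) / 5 = 25
R = √25 = 5  ⇒  r_B = 5 − 4 = 1

rB=1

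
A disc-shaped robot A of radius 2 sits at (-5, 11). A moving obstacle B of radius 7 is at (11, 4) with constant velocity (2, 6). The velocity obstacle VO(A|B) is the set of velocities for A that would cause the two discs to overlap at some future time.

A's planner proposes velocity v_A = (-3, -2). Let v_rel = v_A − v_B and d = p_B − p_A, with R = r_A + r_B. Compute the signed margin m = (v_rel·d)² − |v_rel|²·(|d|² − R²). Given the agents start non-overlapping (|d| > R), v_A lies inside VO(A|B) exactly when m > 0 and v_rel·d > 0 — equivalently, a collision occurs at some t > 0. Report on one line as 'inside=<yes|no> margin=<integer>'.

d = (16, -7),  |d|² = 305;  R = 2+7 = 9,  c = 305−9² = 224
v_rel = (-5, -8),  |v_rel|² = 89;  v_rel·d = (-5)·(16) + (-8)·(-7) = -24
89·t² + 48·t + 224 = 0  ⇒  m = (-24)² − 89·224 = -19360
m = -19360 < 0,  v_rel·d = -24 < 0  ⇒  outside

inside=no margin=-19360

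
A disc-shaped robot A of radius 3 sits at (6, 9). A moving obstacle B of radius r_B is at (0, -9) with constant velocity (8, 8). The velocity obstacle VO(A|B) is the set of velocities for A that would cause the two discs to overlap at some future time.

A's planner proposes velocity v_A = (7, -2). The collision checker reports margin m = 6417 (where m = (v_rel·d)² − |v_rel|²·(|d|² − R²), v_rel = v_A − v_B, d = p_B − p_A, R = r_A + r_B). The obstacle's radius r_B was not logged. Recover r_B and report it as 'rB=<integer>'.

m = 6417
d = (-6, -18);  v_rel = (-1, -10),  |v_rel|² = 101
v_rel×d = (-1)·(-18) − (-10)·(-6) = -42
since m = R²·101 − (-42)²:  R² = (1764 + 6417) / 101 = 81
R = √81 = 9  ⇒  r_B = 9 − 3 = 6

rB=6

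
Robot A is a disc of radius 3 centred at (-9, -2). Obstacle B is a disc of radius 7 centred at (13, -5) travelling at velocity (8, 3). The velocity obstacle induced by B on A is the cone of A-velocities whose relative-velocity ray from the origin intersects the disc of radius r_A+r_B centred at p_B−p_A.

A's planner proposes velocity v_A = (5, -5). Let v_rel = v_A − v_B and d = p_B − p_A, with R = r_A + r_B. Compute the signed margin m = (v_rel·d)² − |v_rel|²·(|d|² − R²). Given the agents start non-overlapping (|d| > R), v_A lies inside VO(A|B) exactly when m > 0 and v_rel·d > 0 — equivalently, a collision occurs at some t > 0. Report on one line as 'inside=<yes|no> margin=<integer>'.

d = (22, -3),  |d|² = 493;  R = 3+7 = 10,  c = 493−10² = 393
v_rel = (-3, -8),  |v_rel|² = 73;  v_rel·d = (-3)·(22) + (-8)·(-3) = -42
73·t² + 84·t + 393 = 0  ⇒  m = (-42)² − 73·393 = -26925
m = -26925 < 0,  v_rel·d = -42 < 0  ⇒  outside

inside=no margin=-26925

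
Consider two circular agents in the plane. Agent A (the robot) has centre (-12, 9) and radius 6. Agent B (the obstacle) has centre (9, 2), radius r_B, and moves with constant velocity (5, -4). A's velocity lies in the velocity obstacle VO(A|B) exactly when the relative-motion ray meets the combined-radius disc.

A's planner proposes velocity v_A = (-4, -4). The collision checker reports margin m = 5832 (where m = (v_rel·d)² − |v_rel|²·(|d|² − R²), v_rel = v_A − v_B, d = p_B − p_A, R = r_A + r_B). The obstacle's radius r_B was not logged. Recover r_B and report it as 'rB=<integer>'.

m = 5832
d = (21, -7);  v_rel = (-9, 0),  |v_rel|² = 81
v_rel×d = (-9)·(-7) − (0)·(21) = 63
since m = R²·81 − 63²:  R² = (3969 + 5832) / 81 = 121
R = √121 = 11  ⇒  r_B = 11 − 6 = 5

rB=5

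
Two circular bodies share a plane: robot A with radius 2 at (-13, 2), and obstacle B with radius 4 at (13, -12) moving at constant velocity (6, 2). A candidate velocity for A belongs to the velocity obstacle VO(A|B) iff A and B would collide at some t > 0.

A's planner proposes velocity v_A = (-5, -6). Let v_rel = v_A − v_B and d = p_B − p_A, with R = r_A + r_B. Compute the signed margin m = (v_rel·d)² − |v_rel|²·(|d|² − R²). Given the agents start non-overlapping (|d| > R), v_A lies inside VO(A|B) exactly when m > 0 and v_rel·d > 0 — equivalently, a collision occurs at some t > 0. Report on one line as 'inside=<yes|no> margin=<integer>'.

d = (26, -14),  |d|² = 872;  R = 2+4 = 6,  c = 872−6² = 836
v_rel = (-11, -8),  |v_rel|² = 185;  v_rel·d = (-11)·(26) + (-8)·(-14) = -174
185·t² + 348·t + 836 = 0  ⇒  m = (-174)² − 185·836 = -124384
m = -124384 < 0,  v_rel·d = -174 < 0  ⇒  outside

inside=no margin=-124384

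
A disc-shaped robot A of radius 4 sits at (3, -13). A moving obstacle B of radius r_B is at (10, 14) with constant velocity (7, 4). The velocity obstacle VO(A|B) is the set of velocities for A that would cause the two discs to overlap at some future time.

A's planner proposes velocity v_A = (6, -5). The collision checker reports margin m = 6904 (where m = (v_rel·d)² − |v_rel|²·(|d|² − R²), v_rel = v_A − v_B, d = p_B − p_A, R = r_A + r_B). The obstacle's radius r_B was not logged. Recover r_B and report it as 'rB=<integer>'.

m = 6904
d = (7, 27);  v_rel = (-1, -9),  |v_rel|² = 82
v_rel×d = (-1)·(27) − (-9)·(7) = 36
since m = R²·82 − 36²:  R² = (1296 + 6904) / 82 = 100
R = √100 = 10  ⇒  r_B = 10 − 4 = 6

rB=6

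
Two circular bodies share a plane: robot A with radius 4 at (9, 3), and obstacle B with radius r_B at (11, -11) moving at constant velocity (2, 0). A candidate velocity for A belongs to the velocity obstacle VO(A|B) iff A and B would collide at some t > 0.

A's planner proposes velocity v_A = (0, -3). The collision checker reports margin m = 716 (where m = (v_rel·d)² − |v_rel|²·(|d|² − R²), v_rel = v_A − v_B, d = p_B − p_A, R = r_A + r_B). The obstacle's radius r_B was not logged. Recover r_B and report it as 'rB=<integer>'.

m = 716
d = (2, -14);  v_rel = (-2, -3),  |v_rel|² = 13
v_rel×d = (-2)·(-14) − (-3)·(2) = 34
since m = R²·13 − 34²:  R² = (1156 + 716) / 13 = 144
R = √144 = 12  ⇒  r_B = 12 − 4 = 8

rB=8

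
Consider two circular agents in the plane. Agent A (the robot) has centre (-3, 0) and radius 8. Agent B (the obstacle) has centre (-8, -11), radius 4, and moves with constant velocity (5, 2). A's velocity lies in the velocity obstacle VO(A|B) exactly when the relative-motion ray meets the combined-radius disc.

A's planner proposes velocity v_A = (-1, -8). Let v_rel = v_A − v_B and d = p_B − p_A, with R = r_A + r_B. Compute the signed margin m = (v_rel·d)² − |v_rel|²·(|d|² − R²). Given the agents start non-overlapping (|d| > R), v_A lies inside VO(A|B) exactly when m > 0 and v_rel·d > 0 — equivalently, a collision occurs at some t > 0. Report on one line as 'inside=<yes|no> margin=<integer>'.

d = (-5, -11),  |d|² = 146;  R = 8+4 = 12,  c = 146−12² = 2
v_rel = (-6, -10),  |v_rel|² = 136;  v_rel·d = (-6)·(-5) + (-10)·(-11) = 140
136·t² − 280·t + 2 = 0  ⇒  m = 140² − 136·2 = 19328
m = 19328 > 0,  v_rel·d = 140 > 0  ⇒  inside

inside=yes margin=19328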